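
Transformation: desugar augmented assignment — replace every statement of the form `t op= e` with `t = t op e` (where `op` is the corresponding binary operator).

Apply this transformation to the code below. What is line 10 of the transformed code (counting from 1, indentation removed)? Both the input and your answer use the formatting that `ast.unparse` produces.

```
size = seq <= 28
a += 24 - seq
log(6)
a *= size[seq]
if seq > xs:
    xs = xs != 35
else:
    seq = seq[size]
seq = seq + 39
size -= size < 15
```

size = size - (size < 15)

Transformed code:
size = seq <= 28
a = a + (24 - seq)
log(6)
a = a * size[seq]
if seq > xs:
    xs = xs != 35
else:
    seq = seq[size]
seq = seq + 39
size = size - (size < 15)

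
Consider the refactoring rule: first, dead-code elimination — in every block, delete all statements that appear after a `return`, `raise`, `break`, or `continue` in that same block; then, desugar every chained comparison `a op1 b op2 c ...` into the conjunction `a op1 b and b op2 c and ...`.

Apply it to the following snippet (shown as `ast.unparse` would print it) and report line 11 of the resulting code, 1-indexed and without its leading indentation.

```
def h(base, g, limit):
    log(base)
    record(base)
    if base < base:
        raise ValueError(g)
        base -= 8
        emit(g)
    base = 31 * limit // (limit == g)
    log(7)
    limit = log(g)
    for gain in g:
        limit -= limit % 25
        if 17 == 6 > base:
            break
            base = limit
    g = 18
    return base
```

Transformed code:
def h(base, g, limit):
    log(base)
    record(base)
    if base < base:
        raise ValueError(g)
    base = 31 * limit // (limit == g)
    log(7)
    limit = log(g)
    for gain in g:
        limit -= limit % 25
        if 17 == 6 and 6 > base:
            break
    g = 18
    return base

if 17 == 6 and 6 > base:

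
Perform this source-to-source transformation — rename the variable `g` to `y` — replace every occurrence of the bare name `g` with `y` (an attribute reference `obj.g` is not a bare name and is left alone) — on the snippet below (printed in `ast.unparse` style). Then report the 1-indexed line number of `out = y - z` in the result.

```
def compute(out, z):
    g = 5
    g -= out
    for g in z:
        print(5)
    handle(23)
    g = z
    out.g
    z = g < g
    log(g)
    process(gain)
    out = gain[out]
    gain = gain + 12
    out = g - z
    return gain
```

Transformed code:
def compute(out, z):
    y = 5
    y -= out
    for y in z:
        print(5)
    handle(23)
    y = z
    out.g
    z = y < y
    log(y)
    process(gain)
    out = gain[out]
    gain = gain + 12
    out = y - z
    return gain

14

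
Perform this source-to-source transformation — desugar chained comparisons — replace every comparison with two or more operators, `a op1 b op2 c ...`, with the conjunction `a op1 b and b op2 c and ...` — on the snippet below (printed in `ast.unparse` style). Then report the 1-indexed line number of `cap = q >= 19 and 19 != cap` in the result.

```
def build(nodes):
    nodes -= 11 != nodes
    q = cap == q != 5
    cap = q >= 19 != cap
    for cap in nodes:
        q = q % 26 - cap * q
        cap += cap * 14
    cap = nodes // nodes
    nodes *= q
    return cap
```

4

Transformed code:
def build(nodes):
    nodes -= 11 != nodes
    q = cap == q and q != 5
    cap = q >= 19 and 19 != cap
    for cap in nodes:
        q = q % 26 - cap * q
        cap += cap * 14
    cap = nodes // nodes
    nodes *= q
    return cap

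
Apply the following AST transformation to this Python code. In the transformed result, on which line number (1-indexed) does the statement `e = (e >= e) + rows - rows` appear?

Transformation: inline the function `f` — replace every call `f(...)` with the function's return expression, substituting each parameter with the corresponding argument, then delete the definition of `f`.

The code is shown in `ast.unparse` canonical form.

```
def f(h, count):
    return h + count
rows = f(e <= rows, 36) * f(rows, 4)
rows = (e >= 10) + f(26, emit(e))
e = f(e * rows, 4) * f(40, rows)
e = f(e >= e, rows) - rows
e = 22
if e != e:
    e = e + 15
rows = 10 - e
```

Transformed code:
rows = ((e <= rows) + 36) * (rows + 4)
rows = (e >= 10) + (26 + emit(e))
e = (e * rows + 4) * (40 + rows)
e = (e >= e) + rows - rows
e = 22
if e != e:
    e = e + 15
rows = 10 - e

4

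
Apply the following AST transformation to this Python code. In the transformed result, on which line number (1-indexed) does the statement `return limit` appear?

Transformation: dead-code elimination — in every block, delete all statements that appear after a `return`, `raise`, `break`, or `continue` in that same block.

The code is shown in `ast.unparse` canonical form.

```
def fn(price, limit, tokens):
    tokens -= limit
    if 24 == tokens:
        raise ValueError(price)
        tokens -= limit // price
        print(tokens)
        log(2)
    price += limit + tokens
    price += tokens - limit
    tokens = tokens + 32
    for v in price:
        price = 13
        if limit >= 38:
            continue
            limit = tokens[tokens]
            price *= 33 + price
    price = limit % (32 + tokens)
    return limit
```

Transformed code:
def fn(price, limit, tokens):
    tokens -= limit
    if 24 == tokens:
        raise ValueError(price)
    price += limit + tokens
    price += tokens - limit
    tokens = tokens + 32
    for v in price:
        price = 13
        if limit >= 38:
            continue
    price = limit % (32 + tokens)
    return limit

13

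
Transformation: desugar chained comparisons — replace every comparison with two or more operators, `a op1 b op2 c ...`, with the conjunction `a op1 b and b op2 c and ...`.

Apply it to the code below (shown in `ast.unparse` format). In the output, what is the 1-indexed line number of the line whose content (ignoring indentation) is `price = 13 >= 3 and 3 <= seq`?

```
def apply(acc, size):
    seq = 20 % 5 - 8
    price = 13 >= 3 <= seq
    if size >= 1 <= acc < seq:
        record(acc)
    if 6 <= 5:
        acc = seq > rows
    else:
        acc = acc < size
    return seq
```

3

Transformed code:
def apply(acc, size):
    seq = 20 % 5 - 8
    price = 13 >= 3 and 3 <= seq
    if size >= 1 and 1 <= acc and (acc < seq):
        record(acc)
    if 6 <= 5:
        acc = seq > rows
    else:
        acc = acc < size
    return seq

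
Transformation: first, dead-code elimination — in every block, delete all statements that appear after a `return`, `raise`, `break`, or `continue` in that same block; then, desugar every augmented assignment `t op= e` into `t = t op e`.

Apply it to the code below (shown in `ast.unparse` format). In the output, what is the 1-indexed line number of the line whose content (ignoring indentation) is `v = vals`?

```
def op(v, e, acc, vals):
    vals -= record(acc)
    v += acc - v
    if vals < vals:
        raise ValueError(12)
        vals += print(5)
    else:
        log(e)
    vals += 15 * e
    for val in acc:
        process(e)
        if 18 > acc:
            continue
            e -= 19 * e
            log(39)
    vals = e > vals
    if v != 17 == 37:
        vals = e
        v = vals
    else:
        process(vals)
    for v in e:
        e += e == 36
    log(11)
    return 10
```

Transformed code:
def op(v, e, acc, vals):
    vals = vals - record(acc)
    v = v + (acc - v)
    if vals < vals:
        raise ValueError(12)
    else:
        log(e)
    vals = vals + 15 * e
    for val in acc:
        process(e)
        if 18 > acc:
            continue
    vals = e > vals
    if v != 17 == 37:
        vals = e
        v = vals
    else:
        process(vals)
    for v in e:
        e = e + (e == 36)
    log(11)
    return 10

16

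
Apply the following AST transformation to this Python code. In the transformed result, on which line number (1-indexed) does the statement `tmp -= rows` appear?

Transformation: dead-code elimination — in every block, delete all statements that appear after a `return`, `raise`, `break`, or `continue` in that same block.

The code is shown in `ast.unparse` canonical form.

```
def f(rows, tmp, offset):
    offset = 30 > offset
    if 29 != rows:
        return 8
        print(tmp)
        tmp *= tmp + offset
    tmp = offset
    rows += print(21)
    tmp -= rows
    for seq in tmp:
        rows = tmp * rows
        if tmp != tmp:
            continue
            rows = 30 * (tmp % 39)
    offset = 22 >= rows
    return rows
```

Transformed code:
def f(rows, tmp, offset):
    offset = 30 > offset
    if 29 != rows:
        return 8
    tmp = offset
    rows += print(21)
    tmp -= rows
    for seq in tmp:
        rows = tmp * rows
        if tmp != tmp:
            continue
    offset = 22 >= rows
    return rows

7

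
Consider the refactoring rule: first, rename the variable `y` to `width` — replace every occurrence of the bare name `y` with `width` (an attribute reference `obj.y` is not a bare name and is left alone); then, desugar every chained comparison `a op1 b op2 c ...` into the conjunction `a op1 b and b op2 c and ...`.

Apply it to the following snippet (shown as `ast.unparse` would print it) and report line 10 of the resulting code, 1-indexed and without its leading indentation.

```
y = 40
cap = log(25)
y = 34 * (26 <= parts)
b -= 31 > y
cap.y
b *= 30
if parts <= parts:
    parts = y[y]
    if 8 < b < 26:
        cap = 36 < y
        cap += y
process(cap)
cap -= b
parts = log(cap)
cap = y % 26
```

Transformed code:
width = 40
cap = log(25)
width = 34 * (26 <= parts)
b -= 31 > width
cap.y
b *= 30
if parts <= parts:
    parts = width[width]
    if 8 < b and b < 26:
        cap = 36 < width
        cap += width
process(cap)
cap -= b
parts = log(cap)
cap = width % 26

cap = 36 < width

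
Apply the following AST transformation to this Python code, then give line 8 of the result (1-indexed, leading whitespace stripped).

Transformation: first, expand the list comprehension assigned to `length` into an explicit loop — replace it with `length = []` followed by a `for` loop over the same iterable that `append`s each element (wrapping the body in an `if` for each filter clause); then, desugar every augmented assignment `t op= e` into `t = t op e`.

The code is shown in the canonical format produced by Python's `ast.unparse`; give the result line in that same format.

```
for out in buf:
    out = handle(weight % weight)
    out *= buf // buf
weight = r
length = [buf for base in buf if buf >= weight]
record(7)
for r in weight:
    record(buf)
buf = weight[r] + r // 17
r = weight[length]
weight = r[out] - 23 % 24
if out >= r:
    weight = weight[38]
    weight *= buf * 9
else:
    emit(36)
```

Transformed code:
for out in buf:
    out = handle(weight % weight)
    out = out * (buf // buf)
weight = r
length = []
for base in buf:
    if buf >= weight:
        length.append(buf)
record(7)
for r in weight:
    record(buf)
buf = weight[r] + r // 17
r = weight[length]
weight = r[out] - 23 % 24
if out >= r:
    weight = weight[38]
    weight = weight * (buf * 9)
else:
    emit(36)

length.append(buf)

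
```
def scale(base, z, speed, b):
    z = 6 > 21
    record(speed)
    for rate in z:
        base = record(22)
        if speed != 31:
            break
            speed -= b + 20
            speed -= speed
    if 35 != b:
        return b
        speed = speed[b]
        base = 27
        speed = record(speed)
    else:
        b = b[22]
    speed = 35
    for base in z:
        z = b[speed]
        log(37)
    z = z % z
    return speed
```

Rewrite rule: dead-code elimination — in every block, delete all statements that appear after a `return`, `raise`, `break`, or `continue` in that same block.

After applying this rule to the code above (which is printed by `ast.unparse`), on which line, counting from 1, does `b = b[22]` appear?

Transformed code:
def scale(base, z, speed, b):
    z = 6 > 21
    record(speed)
    for rate in z:
        base = record(22)
        if speed != 31:
            break
    if 35 != b:
        return b
    else:
        b = b[22]
    speed = 35
    for base in z:
        z = b[speed]
        log(37)
    z = z % z
    return speed

11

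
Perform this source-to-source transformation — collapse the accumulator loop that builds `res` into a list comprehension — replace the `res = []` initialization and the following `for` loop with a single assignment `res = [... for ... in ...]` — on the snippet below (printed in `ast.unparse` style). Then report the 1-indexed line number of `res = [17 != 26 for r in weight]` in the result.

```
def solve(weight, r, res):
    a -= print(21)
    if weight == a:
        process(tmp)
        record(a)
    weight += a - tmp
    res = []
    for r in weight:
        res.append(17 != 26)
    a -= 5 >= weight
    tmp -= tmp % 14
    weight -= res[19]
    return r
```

Transformed code:
def solve(weight, r, res):
    a -= print(21)
    if weight == a:
        process(tmp)
        record(a)
    weight += a - tmp
    res = [17 != 26 for r in weight]
    a -= 5 >= weight
    tmp -= tmp % 14
    weight -= res[19]
    return r

7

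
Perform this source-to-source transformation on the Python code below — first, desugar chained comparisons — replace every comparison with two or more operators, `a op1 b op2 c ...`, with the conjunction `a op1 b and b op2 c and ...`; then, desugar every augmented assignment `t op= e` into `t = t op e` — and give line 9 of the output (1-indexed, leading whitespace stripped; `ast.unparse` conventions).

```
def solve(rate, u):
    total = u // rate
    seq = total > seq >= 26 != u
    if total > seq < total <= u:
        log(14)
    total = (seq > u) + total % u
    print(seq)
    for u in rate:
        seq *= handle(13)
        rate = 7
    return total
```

Transformed code:
def solve(rate, u):
    total = u // rate
    seq = total > seq and seq >= 26 and (26 != u)
    if total > seq and seq < total and (total <= u):
        log(14)
    total = (seq > u) + total % u
    print(seq)
    for u in rate:
        seq = seq * handle(13)
        rate = 7
    return total

seq = seq * handle(13)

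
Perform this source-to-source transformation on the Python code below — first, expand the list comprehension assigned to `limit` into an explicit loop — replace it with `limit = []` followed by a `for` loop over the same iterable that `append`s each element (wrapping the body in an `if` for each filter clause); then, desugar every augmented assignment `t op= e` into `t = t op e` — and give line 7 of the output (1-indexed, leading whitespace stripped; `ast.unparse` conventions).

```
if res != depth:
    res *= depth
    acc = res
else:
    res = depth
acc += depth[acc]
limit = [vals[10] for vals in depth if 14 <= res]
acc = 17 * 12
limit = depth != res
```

limit = []

Transformed code:
if res != depth:
    res = res * depth
    acc = res
else:
    res = depth
acc = acc + depth[acc]
limit = []
for vals in depth:
    if 14 <= res:
        limit.append(vals[10])
acc = 17 * 12
limit = depth != res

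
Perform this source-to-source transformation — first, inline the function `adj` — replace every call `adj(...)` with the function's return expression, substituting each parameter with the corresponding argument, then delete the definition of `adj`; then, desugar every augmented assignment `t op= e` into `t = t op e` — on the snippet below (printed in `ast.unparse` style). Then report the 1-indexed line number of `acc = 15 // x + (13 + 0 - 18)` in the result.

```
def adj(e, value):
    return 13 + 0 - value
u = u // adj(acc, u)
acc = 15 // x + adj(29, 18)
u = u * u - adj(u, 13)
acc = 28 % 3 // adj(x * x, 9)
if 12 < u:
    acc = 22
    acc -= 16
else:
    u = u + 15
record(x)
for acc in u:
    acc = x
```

Transformed code:
u = u // (13 + 0 - u)
acc = 15 // x + (13 + 0 - 18)
u = u * u - (13 + 0 - 13)
acc = 28 % 3 // (13 + 0 - 9)
if 12 < u:
    acc = 22
    acc = acc - 16
else:
    u = u + 15
record(x)
for acc in u:
    acc = x

2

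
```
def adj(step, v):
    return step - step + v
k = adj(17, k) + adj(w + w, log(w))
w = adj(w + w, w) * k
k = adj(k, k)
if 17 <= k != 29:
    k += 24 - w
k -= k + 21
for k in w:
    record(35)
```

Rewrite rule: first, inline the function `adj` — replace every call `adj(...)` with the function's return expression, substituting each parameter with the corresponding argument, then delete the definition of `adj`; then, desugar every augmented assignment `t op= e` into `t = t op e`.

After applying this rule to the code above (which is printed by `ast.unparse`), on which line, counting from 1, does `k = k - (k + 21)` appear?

Transformed code:
k = 17 - 17 + k + (w + w - (w + w) + log(w))
w = (w + w - (w + w) + w) * k
k = k - k + k
if 17 <= k != 29:
    k = k + (24 - w)
k = k - (k + 21)
for k in w:
    record(35)

6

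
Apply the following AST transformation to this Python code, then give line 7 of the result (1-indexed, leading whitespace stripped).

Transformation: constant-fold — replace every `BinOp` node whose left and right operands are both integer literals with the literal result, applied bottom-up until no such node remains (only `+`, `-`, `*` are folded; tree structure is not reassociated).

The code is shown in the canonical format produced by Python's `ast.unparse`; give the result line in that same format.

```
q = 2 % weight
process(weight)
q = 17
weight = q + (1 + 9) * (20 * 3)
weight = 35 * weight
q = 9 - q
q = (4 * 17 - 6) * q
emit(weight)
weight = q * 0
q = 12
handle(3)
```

Transformed code:
q = 2 % weight
process(weight)
q = 17
weight = q + 600
weight = 35 * weight
q = 9 - q
q = 62 * q
emit(weight)
weight = q * 0
q = 12
handle(3)

q = 62 * q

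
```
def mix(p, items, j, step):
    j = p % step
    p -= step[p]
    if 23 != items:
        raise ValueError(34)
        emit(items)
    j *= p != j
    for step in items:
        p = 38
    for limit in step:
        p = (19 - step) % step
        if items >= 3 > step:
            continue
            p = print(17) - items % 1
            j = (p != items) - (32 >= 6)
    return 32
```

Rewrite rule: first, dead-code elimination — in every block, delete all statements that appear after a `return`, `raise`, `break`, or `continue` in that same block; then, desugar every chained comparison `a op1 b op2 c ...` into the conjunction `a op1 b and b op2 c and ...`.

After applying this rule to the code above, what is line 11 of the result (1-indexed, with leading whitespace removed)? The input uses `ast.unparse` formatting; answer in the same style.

Transformed code:
def mix(p, items, j, step):
    j = p % step
    p -= step[p]
    if 23 != items:
        raise ValueError(34)
    j *= p != j
    for step in items:
        p = 38
    for limit in step:
        p = (19 - step) % step
        if items >= 3 and 3 > step:
            continue
    return 32

if items >= 3 and 3 > step:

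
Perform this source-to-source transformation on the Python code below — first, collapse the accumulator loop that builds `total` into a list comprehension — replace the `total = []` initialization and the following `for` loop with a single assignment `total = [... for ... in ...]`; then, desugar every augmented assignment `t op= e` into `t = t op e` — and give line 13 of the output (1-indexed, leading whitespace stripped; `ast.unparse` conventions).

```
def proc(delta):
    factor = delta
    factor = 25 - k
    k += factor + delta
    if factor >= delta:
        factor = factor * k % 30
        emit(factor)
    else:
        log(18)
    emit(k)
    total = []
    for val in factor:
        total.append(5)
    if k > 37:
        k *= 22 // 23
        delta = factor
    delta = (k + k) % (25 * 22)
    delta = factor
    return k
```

k = k * (22 // 23)

Transformed code:
def proc(delta):
    factor = delta
    factor = 25 - k
    k = k + (factor + delta)
    if factor >= delta:
        factor = factor * k % 30
        emit(factor)
    else:
        log(18)
    emit(k)
    total = [5 for val in factor]
    if k > 37:
        k = k * (22 // 23)
        delta = factor
    delta = (k + k) % (25 * 22)
    delta = factor
    return k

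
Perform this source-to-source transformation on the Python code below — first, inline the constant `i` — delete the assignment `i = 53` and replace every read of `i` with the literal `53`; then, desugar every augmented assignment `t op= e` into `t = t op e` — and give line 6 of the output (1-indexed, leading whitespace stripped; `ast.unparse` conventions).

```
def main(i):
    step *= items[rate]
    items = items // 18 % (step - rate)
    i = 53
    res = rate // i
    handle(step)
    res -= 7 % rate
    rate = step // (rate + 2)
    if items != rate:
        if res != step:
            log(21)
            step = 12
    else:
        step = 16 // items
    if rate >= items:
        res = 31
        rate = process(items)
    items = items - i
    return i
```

res = res - 7 % rate

Transformed code:
def main(i):
    step = step * items[rate]
    items = items // 18 % (step - rate)
    res = rate // 53
    handle(step)
    res = res - 7 % rate
    rate = step // (rate + 2)
    if items != rate:
        if res != step:
            log(21)
            step = 12
    else:
        step = 16 // items
    if rate >= items:
        res = 31
        rate = process(items)
    items = items - 53
    return 53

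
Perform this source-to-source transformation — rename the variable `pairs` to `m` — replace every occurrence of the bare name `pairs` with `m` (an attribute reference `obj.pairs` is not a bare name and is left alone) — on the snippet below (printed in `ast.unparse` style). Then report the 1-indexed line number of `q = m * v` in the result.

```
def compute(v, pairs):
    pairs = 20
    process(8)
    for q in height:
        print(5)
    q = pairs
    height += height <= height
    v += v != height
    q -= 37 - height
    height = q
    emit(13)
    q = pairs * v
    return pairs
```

12

Transformed code:
def compute(v, m):
    m = 20
    process(8)
    for q in height:
        print(5)
    q = m
    height += height <= height
    v += v != height
    q -= 37 - height
    height = q
    emit(13)
    q = m * v
    return m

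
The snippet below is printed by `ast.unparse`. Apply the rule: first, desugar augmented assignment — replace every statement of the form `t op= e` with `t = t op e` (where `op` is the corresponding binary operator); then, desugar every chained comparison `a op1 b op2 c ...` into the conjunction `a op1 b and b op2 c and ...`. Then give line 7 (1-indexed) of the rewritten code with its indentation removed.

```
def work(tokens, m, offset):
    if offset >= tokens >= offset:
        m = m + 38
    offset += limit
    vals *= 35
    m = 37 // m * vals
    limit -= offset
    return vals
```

Transformed code:
def work(tokens, m, offset):
    if offset >= tokens and tokens >= offset:
        m = m + 38
    offset = offset + limit
    vals = vals * 35
    m = 37 // m * vals
    limit = limit - offset
    return vals

limit = limit - offset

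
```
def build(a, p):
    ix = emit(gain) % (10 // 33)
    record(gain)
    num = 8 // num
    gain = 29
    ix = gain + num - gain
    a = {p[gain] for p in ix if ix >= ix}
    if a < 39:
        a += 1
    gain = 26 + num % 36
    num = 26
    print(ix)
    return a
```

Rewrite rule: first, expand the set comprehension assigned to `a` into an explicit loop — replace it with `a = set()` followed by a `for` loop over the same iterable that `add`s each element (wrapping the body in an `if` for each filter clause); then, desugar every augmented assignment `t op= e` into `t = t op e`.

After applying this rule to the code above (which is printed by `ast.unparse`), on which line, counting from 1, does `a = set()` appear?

Transformed code:
def build(a, p):
    ix = emit(gain) % (10 // 33)
    record(gain)
    num = 8 // num
    gain = 29
    ix = gain + num - gain
    a = set()
    for p in ix:
        if ix >= ix:
            a.add(p[gain])
    if a < 39:
        a = a + 1
    gain = 26 + num % 36
    num = 26
    print(ix)
    return a

7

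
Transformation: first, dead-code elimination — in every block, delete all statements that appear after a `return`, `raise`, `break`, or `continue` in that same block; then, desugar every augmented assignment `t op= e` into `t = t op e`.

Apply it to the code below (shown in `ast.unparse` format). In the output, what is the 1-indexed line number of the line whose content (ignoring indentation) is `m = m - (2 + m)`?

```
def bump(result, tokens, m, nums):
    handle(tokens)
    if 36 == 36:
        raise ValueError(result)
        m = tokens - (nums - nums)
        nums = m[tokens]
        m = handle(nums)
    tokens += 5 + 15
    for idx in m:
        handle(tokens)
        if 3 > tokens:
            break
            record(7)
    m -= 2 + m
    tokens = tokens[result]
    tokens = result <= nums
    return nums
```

10

Transformed code:
def bump(result, tokens, m, nums):
    handle(tokens)
    if 36 == 36:
        raise ValueError(result)
    tokens = tokens + (5 + 15)
    for idx in m:
        handle(tokens)
        if 3 > tokens:
            break
    m = m - (2 + m)
    tokens = tokens[result]
    tokens = result <= nums
    return nums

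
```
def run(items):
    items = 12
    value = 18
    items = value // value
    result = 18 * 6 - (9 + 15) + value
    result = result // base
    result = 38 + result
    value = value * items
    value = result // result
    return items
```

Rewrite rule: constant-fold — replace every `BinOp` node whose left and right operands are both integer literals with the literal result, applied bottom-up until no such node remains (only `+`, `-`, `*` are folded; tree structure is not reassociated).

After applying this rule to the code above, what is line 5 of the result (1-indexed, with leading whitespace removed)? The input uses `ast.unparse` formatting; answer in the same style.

Transformed code:
def run(items):
    items = 12
    value = 18
    items = value // value
    result = 84 + value
    result = result // base
    result = 38 + result
    value = value * items
    value = result // result
    return items

result = 84 + value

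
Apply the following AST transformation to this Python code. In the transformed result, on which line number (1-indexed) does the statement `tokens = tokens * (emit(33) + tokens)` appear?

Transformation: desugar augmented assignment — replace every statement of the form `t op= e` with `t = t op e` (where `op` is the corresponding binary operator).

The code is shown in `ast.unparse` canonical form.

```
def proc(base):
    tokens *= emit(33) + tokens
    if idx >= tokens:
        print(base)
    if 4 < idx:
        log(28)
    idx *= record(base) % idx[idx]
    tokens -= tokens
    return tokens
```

Transformed code:
def proc(base):
    tokens = tokens * (emit(33) + tokens)
    if idx >= tokens:
        print(base)
    if 4 < idx:
        log(28)
    idx = idx * (record(base) % idx[idx])
    tokens = tokens - tokens
    return tokens

2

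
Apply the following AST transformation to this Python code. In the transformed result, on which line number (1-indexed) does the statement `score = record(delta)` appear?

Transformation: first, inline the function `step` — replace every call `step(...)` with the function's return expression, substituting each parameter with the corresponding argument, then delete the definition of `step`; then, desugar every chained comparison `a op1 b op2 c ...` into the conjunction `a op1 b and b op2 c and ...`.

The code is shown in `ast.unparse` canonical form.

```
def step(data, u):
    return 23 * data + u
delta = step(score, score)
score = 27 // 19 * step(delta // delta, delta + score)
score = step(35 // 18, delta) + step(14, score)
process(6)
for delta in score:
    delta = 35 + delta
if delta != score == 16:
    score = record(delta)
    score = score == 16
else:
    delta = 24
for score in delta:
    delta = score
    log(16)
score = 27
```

Transformed code:
delta = 23 * score + score
score = 27 // 19 * (23 * (delta // delta) + (delta + score))
score = 23 * (35 // 18) + delta + (23 * 14 + score)
process(6)
for delta in score:
    delta = 35 + delta
if delta != score and score == 16:
    score = record(delta)
    score = score == 16
else:
    delta = 24
for score in delta:
    delta = score
    log(16)
score = 27

8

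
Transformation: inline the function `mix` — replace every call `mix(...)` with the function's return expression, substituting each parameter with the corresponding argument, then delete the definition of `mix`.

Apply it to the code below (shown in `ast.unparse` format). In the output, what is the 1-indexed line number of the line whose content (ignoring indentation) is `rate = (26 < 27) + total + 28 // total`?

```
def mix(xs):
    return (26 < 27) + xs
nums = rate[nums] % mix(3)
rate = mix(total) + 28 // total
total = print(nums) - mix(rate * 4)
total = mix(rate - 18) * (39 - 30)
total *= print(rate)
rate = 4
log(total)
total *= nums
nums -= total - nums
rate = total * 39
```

Transformed code:
nums = rate[nums] % ((26 < 27) + 3)
rate = (26 < 27) + total + 28 // total
total = print(nums) - ((26 < 27) + rate * 4)
total = ((26 < 27) + (rate - 18)) * (39 - 30)
total *= print(rate)
rate = 4
log(total)
total *= nums
nums -= total - nums
rate = total * 39

2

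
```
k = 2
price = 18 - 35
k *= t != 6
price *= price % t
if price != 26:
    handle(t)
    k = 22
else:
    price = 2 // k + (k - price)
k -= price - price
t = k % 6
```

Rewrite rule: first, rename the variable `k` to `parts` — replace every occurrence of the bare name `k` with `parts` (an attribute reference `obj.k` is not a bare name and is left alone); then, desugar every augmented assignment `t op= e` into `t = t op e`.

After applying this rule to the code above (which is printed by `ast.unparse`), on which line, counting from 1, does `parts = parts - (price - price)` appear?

Transformed code:
parts = 2
price = 18 - 35
parts = parts * (t != 6)
price = price * (price % t)
if price != 26:
    handle(t)
    parts = 22
else:
    price = 2 // parts + (parts - price)
parts = parts - (price - price)
t = parts % 6

10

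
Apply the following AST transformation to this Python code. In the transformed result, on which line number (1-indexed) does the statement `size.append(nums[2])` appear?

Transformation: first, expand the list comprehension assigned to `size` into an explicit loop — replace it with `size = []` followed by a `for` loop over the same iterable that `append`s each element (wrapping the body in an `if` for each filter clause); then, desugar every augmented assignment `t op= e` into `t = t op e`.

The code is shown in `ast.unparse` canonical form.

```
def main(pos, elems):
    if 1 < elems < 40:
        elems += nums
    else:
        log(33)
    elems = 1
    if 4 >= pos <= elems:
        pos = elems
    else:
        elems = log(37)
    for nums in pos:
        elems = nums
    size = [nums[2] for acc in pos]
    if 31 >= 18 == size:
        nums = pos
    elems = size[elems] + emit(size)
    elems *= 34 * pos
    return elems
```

15

Transformed code:
def main(pos, elems):
    if 1 < elems < 40:
        elems = elems + nums
    else:
        log(33)
    elems = 1
    if 4 >= pos <= elems:
        pos = elems
    else:
        elems = log(37)
    for nums in pos:
        elems = nums
    size = []
    for acc in pos:
        size.append(nums[2])
    if 31 >= 18 == size:
        nums = pos
    elems = size[elems] + emit(size)
    elems = elems * (34 * pos)
    return elems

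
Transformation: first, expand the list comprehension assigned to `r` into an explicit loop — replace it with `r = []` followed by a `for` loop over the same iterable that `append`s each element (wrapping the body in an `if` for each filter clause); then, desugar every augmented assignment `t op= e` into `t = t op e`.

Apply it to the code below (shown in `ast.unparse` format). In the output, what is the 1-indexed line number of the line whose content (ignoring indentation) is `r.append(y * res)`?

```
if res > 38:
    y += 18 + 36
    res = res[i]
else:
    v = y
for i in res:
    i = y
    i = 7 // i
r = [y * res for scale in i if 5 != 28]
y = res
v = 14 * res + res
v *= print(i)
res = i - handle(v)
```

Transformed code:
if res > 38:
    y = y + (18 + 36)
    res = res[i]
else:
    v = y
for i in res:
    i = y
    i = 7 // i
r = []
for scale in i:
    if 5 != 28:
        r.append(y * res)
y = res
v = 14 * res + res
v = v * print(i)
res = i - handle(v)

12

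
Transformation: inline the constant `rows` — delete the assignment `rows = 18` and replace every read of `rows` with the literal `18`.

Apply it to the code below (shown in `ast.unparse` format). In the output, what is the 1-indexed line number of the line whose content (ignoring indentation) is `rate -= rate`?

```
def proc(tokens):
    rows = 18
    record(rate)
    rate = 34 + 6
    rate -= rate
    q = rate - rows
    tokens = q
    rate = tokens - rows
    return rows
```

Transformed code:
def proc(tokens):
    record(rate)
    rate = 34 + 6
    rate -= rate
    q = rate - 18
    tokens = q
    rate = tokens - 18
    return 18

4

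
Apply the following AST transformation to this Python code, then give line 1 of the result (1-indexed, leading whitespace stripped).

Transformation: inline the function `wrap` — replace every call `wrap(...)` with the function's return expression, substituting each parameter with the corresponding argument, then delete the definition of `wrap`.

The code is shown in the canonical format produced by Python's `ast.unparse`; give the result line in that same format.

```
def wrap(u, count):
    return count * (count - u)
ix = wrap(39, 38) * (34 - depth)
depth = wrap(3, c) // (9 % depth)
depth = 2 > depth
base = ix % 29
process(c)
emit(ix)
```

ix = 38 * (38 - 39) * (34 - depth)

Transformed code:
ix = 38 * (38 - 39) * (34 - depth)
depth = c * (c - 3) // (9 % depth)
depth = 2 > depth
base = ix % 29
process(c)
emit(ix)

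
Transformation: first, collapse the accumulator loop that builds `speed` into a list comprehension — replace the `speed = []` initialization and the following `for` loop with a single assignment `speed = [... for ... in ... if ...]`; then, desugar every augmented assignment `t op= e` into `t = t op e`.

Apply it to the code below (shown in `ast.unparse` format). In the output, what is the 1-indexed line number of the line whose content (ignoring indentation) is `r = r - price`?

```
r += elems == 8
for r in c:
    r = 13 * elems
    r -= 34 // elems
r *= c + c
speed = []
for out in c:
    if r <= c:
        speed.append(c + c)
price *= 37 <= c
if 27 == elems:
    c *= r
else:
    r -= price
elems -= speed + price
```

Transformed code:
r = r + (elems == 8)
for r in c:
    r = 13 * elems
    r = r - 34 // elems
r = r * (c + c)
speed = [c + c for out in c if r <= c]
price = price * (37 <= c)
if 27 == elems:
    c = c * r
else:
    r = r - price
elems = elems - (speed + price)

11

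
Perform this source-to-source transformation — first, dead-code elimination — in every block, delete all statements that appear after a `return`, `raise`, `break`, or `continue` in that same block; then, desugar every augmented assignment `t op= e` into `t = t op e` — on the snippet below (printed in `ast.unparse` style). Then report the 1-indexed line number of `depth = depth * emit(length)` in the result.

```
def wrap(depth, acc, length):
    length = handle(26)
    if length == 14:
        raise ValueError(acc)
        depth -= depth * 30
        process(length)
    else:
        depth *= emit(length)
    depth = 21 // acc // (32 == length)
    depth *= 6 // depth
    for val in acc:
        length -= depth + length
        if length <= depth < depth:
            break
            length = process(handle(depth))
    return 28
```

Transformed code:
def wrap(depth, acc, length):
    length = handle(26)
    if length == 14:
        raise ValueError(acc)
    else:
        depth = depth * emit(length)
    depth = 21 // acc // (32 == length)
    depth = depth * (6 // depth)
    for val in acc:
        length = length - (depth + length)
        if length <= depth < depth:
            break
    return 28

6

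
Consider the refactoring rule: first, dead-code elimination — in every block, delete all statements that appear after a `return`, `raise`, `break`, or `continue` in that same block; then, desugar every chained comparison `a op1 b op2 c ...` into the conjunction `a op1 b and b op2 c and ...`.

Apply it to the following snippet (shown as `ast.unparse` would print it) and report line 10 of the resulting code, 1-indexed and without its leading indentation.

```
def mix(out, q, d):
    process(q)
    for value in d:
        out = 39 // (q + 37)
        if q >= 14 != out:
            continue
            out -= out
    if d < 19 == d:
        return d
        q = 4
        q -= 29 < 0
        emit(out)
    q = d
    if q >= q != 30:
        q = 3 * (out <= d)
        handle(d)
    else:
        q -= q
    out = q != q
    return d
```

Transformed code:
def mix(out, q, d):
    process(q)
    for value in d:
        out = 39 // (q + 37)
        if q >= 14 and 14 != out:
            continue
    if d < 19 and 19 == d:
        return d
    q = d
    if q >= q and q != 30:
        q = 3 * (out <= d)
        handle(d)
    else:
        q -= q
    out = q != q
    return d

if q >= q and q != 30:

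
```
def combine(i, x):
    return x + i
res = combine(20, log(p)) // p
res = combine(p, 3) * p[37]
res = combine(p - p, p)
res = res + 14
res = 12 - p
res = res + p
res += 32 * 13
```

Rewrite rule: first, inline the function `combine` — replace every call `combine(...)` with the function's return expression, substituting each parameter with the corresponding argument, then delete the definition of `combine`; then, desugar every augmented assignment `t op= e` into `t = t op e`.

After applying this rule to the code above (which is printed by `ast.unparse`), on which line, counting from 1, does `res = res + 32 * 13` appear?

Transformed code:
res = (log(p) + 20) // p
res = (3 + p) * p[37]
res = p + (p - p)
res = res + 14
res = 12 - p
res = res + p
res = res + 32 * 13

7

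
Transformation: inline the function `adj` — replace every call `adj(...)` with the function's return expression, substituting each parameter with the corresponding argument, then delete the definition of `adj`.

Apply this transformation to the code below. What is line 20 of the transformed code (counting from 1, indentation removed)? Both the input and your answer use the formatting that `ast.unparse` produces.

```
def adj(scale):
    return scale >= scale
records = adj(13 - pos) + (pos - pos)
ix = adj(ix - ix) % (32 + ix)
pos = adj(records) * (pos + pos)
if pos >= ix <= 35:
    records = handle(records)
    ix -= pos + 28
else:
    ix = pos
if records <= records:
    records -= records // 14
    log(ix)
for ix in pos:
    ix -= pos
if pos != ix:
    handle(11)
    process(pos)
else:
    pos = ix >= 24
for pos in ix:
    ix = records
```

ix = records

Transformed code:
records = (13 - pos >= 13 - pos) + (pos - pos)
ix = (ix - ix >= ix - ix) % (32 + ix)
pos = (records >= records) * (pos + pos)
if pos >= ix <= 35:
    records = handle(records)
    ix -= pos + 28
else:
    ix = pos
if records <= records:
    records -= records // 14
    log(ix)
for ix in pos:
    ix -= pos
if pos != ix:
    handle(11)
    process(pos)
else:
    pos = ix >= 24
for pos in ix:
    ix = records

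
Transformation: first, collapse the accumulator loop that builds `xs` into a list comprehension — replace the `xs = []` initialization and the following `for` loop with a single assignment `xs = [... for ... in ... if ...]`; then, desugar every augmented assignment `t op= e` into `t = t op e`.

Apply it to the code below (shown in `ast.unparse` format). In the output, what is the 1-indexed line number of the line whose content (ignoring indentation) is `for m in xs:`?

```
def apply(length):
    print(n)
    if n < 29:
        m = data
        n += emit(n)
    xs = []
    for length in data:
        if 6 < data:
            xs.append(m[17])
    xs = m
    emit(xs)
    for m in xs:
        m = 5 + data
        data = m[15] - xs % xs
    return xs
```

Transformed code:
def apply(length):
    print(n)
    if n < 29:
        m = data
        n = n + emit(n)
    xs = [m[17] for length in data if 6 < data]
    xs = m
    emit(xs)
    for m in xs:
        m = 5 + data
        data = m[15] - xs % xs
    return xs

9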